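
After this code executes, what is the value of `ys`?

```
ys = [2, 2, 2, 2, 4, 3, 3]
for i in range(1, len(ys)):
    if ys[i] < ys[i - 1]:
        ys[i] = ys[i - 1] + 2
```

i=1: 2>=2, unchanged → [2, 2, 2, 2, 4, 3, 3]
i=2: 2>=2, unchanged → [2, 2, 2, 2, 4, 3, 3]
i=3: 2>=2, unchanged → [2, 2, 2, 2, 4, 3, 3]
i=4: 4>=2, unchanged → [2, 2, 2, 2, 4, 3, 3]
i=5: 3<4, ys[5] = 4+2 = 6 → [2, 2, 2, 2, 4, 6, 3]
i=6: 3<6, ys[6] = 6+2 = 8 → [2, 2, 2, 2, 4, 6, 8]

[2, 2, 2, 2, 4, 6, 8]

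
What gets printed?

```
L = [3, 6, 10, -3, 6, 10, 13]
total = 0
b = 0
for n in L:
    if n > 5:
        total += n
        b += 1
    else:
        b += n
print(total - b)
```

40

n=3: not >5; b=3
n=6: >5, total = 0+6 = 6; b=4
n=10: >5, total = 6+10 = 16; b=5
n=-3: not >5; b=2
n=6: >5, total = 16+6 = 22; b=3
n=10: >5, total = 22+10 = 32; b=4
n=13: >5, total = 32+13 = 45; b=5
total-b = 45-5 = 40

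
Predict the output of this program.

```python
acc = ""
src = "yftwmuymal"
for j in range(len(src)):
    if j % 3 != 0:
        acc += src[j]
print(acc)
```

ftmuma

j=0: skip
j=1: add 'f' → 'f'
j=2: add 't' → 'ft'
j=3: skip
j=4: add 'm' → 'ftm'
j=5: add 'u' → 'ftmu'
j=6: skip
j=7: add 'm' → 'ftmum'
j=8: add 'a' → 'ftmuma'
j=9: skip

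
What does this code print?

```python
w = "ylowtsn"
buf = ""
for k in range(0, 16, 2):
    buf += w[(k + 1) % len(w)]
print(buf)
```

k=0: add w[1]='l' → 'l'
k=2: add w[3]='w' → 'lw'
k=4: add w[5]='s' → 'lws'
k=6: add w[0]='y' → 'lwsy'
k=8: add w[2]='o' → 'lwsyo'
k=10: add w[4]='t' → 'lwsyot'
k=12: add w[6]='n' → 'lwsyotn'
k=14: add w[1]='l' → 'lwsyotnl'

lwsyotnl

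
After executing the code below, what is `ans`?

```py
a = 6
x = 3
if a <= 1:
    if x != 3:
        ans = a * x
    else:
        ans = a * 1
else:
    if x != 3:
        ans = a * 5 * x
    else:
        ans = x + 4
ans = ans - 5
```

2

a=6, x=3
a <= 1 is False; x != 3 is False
→ ans = x + 4 = 7
ans = 7-5 = 2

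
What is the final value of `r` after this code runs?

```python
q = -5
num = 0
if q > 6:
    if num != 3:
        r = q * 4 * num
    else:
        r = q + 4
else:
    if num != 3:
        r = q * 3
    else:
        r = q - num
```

q=-5, num=0
q > 6 is False; num != 3 is True
→ r = q * 3 = -15

-15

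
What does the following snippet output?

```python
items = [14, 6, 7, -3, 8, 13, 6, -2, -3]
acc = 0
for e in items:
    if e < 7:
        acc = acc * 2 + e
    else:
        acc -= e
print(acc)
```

-639

e=14: not <7, acc = 0-14 = -14
e=6: <7, acc = (-14)*2+6 = -22
e=7: not <7, acc = (-22)-7 = -29
e=-3: <7, acc = (-29)*2+(-3) = -61
e=8: not <7, acc = (-61)-8 = -69
e=13: not <7, acc = (-69)-13 = -82
e=6: <7, acc = (-82)*2+6 = -158
e=-2: <7, acc = (-158)*2+(-2) = -318
e=-3: <7, acc = (-318)*2+(-3) = -639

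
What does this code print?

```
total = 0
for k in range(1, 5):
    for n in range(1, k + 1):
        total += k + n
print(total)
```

50

k=1,n=1: total = 0+2 = 2
k=2,n=1: total = 2+3 = 5
k=2,n=2: total = 5+4 = 9
k=3,n=1: total = 9+4 = 13
k=3,n=2: total = 13+5 = 18
k=3,n=3: total = 18+6 = 24
k=4,n=1: total = 24+5 = 29
k=4,n=2: total = 29+6 = 35
k=4,n=3: total = 35+7 = 42
k=4,n=4: total = 42+8 = 50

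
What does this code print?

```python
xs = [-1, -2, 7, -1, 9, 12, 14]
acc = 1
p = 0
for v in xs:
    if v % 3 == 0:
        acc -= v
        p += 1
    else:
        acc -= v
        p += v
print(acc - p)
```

v=-1: not %3==0, acc = 1-(-1) = 2; p=-1
v=-2: not %3==0, acc = 2-(-2) = 4; p=-3
v=7: not %3==0, acc = 4-7 = -3; p=4
v=-1: not %3==0, acc = (-3)-(-1) = -2; p=3
v=9: %3==0, acc = (-2)-9 = -11; p=4
v=12: %3==0, acc = (-11)-12 = -23; p=5
v=14: not %3==0, acc = (-23)-14 = -37; p=19
acc-p = (-37)-19 = -56

-56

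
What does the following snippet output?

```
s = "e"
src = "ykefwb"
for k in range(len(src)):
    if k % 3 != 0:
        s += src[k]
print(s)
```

k=0: skip
k=1: add 'k' → 'ek'
k=2: add 'e' → 'eke'
k=3: skip
k=4: add 'w' → 'ekew'
k=5: add 'b' → 'ekewb'

ekewb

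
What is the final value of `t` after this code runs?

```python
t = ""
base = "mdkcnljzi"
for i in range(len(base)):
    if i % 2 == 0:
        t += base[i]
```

i=0: add 'm' → 'm'
i=1: skip
i=2: add 'k' → 'mk'
i=3: skip
i=4: add 'n' → 'mkn'
i=5: skip
i=6: add 'j' → 'mknj'
i=7: skip
i=8: add 'i' → 'mknji'

'mknji'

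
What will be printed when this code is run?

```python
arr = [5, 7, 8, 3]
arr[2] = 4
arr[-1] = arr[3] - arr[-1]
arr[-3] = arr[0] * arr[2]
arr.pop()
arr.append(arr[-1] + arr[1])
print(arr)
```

arr[2] = 4 → [5, 7, 4, 3]
arr[-1] = arr[3]-arr[-1] = 3-3 = 0 → [5, 7, 4, 0]
arr[-3] = arr[0]*arr[2] = 5*4 = 20 → [5, 20, 4, 0]
pop() removes 0 → [5, 20, 4]
append arr[-1]+arr[1] = 4+20 = 24 → [5, 20, 4, 24]

[5, 20, 4, 24]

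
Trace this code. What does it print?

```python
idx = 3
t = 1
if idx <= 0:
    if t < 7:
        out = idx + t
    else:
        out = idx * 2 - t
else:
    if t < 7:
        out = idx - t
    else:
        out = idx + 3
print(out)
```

idx=3, t=1
idx <= 0 is False; t < 7 is True
→ out = idx - t = 2

2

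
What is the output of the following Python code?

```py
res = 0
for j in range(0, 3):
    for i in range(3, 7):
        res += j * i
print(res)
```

54

j=0,i=3: res = 0+0 = 0
j=0,i=4: res = 0+0 = 0
j=0,i=5: res = 0+0 = 0
j=0,i=6: res = 0+0 = 0
j=1,i=3: res = 0+3 = 3
j=1,i=4: res = 3+4 = 7
j=1,i=5: res = 7+5 = 12
j=1,i=6: res = 12+6 = 18
j=2,i=3: res = 18+6 = 24
j=2,i=4: res = 24+8 = 32
j=2,i=5: res = 32+10 = 42
j=2,i=6: res = 42+12 = 54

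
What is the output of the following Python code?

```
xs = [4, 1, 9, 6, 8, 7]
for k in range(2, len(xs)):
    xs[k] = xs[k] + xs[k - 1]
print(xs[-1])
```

k=2: xs[2] = 9+1 = 10 → [4, 1, 10, 6, 8, 7]
k=3: xs[3] = 6+10 = 16 → [4, 1, 10, 16, 8, 7]
k=4: xs[4] = 8+16 = 24 → [4, 1, 10, 16, 24, 7]
k=5: xs[5] = 7+24 = 31 → [4, 1, 10, 16, 24, 31]

31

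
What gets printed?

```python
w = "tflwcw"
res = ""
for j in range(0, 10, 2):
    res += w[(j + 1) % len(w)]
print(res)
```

j=0: add w[1]='f' → 'f'
j=2: add w[3]='w' → 'fw'
j=4: add w[5]='w' → 'fww'
j=6: add w[1]='f' → 'fwwf'
j=8: add w[3]='w' → 'fwwfw'

fwwfw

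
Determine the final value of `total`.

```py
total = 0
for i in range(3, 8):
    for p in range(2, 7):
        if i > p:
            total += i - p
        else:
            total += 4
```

75

i=3,p=2: 3>2, total = 0+1 = 1
i=3,p=3: not 3>3, total = 1+4 = 5
i=3,p=4: not 3>4, total = 5+4 = 9
i=3,p=5: not 3>5, total = 9+4 = 13
i=3,p=6: not 3>6, total = 13+4 = 17
i=4,p=2: 4>2, total = 17+2 = 19
i=4,p=3: 4>3, total = 19+1 = 20
i=4,p=4: not 4>4, total = 20+4 = 24
i=4,p=5: not 4>5, total = 24+4 = 28
i=4,p=6: not 4>6, total = 28+4 = 32
i=5,p=2: 5>2, total = 32+3 = 35
i=5,p=3: 5>3, total = 35+2 = 37
i=5,p=4: 5>4, total = 37+1 = 38
i=5,p=5: not 5>5, total = 38+4 = 42
i=5,p=6: not 5>6, total = 42+4 = 46
i=6,p=2: 6>2, total = 46+4 = 50
i=6,p=3: 6>3, total = 50+3 = 53
i=6,p=4: 6>4, total = 53+2 = 55
i=6,p=5: 6>5, total = 55+1 = 56
i=6,p=6: not 6>6, total = 56+4 = 60
i=7,p=2: 7>2, total = 60+5 = 65
i=7,p=3: 7>3, total = 65+4 = 69
i=7,p=4: 7>4, total = 69+3 = 72
i=7,p=5: 7>5, total = 72+2 = 74
i=7,p=6: 7>6, total = 74+1 = 75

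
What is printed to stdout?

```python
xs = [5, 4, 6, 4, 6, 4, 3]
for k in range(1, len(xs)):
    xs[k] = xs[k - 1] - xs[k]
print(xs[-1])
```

k=1: xs[1] = 5-4 = 1 → [5, 1, 6, 4, 6, 4, 3]
k=2: xs[2] = 1-6 = -5 → [5, 1, -5, 4, 6, 4, 3]
k=3: xs[3] = (-5)-4 = -9 → [5, 1, -5, -9, 6, 4, 3]
k=4: xs[4] = (-9)-6 = -15 → [5, 1, -5, -9, -15, 4, 3]
k=5: xs[5] = (-15)-4 = -19 → [5, 1, -5, -9, -15, -19, 3]
k=6: xs[6] = (-19)-3 = -22 → [5, 1, -5, -9, -15, -19, -22]

-22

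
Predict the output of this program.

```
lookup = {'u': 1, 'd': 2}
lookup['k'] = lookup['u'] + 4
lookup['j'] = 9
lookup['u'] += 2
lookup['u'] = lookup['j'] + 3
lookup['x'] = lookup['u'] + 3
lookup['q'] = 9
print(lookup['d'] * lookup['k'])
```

lookup['k'] = lookup['u']+4 = 5 → {'u': 1, 'd': 2, 'k': 5}
lookup['j'] = 9 → {'u': 1, 'd': 2, 'k': 5, 'j': 9}
lookup['u'] = 1+2 = 3 → {'u': 3, 'd': 2, 'k': 5, 'j': 9}
lookup['u'] = lookup['j']+3 = 12 → {'u': 12, 'd': 2, 'k': 5, 'j': 9}
lookup['x'] = lookup['u']+3 = 15 → {'u': 12, 'd': 2, 'k': 5, 'j': 9, 'x': 15}
lookup['q'] = 9 → {'u': 12, 'd': 2, 'k': 5, 'j': 9, 'x': 15, 'q': 9}
lookup['d']*lookup['k'] = 2*5 = 10

10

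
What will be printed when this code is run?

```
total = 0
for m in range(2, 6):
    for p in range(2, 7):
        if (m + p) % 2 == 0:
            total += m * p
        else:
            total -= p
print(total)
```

m=2,p=2: even sum, total = 0+4 = 4
m=2,p=3: odd sum, total = 4-3 = 1
m=2,p=4: even sum, total = 1+8 = 9
m=2,p=5: odd sum, total = 9-5 = 4
m=2,p=6: even sum, total = 4+12 = 16
m=3,p=2: odd sum, total = 16-2 = 14
m=3,p=3: even sum, total = 14+9 = 23
m=3,p=4: odd sum, total = 23-4 = 19
m=3,p=5: even sum, total = 19+15 = 34
m=3,p=6: odd sum, total = 34-6 = 28
m=4,p=2: even sum, total = 28+8 = 36
m=4,p=3: odd sum, total = 36-3 = 33
m=4,p=4: even sum, total = 33+16 = 49
m=4,p=5: odd sum, total = 49-5 = 44
m=4,p=6: even sum, total = 44+24 = 68
m=5,p=2: odd sum, total = 68-2 = 66
m=5,p=3: even sum, total = 66+15 = 81
m=5,p=4: odd sum, total = 81-4 = 77
m=5,p=5: even sum, total = 77+25 = 102
m=5,p=6: odd sum, total = 102-6 = 96

96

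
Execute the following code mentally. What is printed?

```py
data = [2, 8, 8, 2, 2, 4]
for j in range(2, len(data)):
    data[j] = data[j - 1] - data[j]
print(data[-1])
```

-8

j=2: data[2] = 8-8 = 0 → [2, 8, 0, 2, 2, 4]
j=3: data[3] = 0-2 = -2 → [2, 8, 0, -2, 2, 4]
j=4: data[4] = (-2)-2 = -4 → [2, 8, 0, -2, -4, 4]
j=5: data[5] = (-4)-4 = -8 → [2, 8, 0, -2, -4, -8]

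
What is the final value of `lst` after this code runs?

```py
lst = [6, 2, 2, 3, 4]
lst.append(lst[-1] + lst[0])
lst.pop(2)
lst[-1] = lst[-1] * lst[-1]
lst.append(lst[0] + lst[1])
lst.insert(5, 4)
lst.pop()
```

[6, 2, 3, 4, 100, 4]

append lst[-1]+lst[0] = 4+6 = 10 → [6, 2, 2, 3, 4, 10]
pop(2) removes 2 → [6, 2, 3, 4, 10]
lst[-1] = lst[-1]*lst[-1] = 10*10 = 100 → [6, 2, 3, 4, 100]
append lst[0]+lst[1] = 6+2 = 8 → [6, 2, 3, 4, 100, 8]
insert 4 at 5 → [6, 2, 3, 4, 100, 4, 8]
pop() removes 8 → [6, 2, 3, 4, 100, 4]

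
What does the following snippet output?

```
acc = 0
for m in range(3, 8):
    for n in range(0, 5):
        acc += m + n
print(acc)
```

175

m=3,n=0: acc = 0+3 = 3
m=3,n=1: acc = 3+4 = 7
m=3,n=2: acc = 7+5 = 12
m=3,n=3: acc = 12+6 = 18
m=3,n=4: acc = 18+7 = 25
m=4,n=0: acc = 25+4 = 29
m=4,n=1: acc = 29+5 = 34
m=4,n=2: acc = 34+6 = 40
m=4,n=3: acc = 40+7 = 47
m=4,n=4: acc = 47+8 = 55
m=5,n=0: acc = 55+5 = 60
m=5,n=1: acc = 60+6 = 66
m=5,n=2: acc = 66+7 = 73
m=5,n=3: acc = 73+8 = 81
m=5,n=4: acc = 81+9 = 90
m=6,n=0: acc = 90+6 = 96
m=6,n=1: acc = 96+7 = 103
m=6,n=2: acc = 103+8 = 111
m=6,n=3: acc = 111+9 = 120
m=6,n=4: acc = 120+10 = 130
m=7,n=0: acc = 130+7 = 137
m=7,n=1: acc = 137+8 = 145
m=7,n=2: acc = 145+9 = 154
m=7,n=3: acc = 154+10 = 164
m=7,n=4: acc = 164+11 = 175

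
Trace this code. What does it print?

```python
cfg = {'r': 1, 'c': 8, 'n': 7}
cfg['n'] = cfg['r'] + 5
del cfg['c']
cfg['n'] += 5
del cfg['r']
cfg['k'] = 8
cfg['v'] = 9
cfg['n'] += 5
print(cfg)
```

cfg['n'] = cfg['r']+5 = 6 → {'r': 1, 'c': 8, 'n': 6}
del 'c' → {'r': 1, 'n': 6}
cfg['n'] = 6+5 = 11 → {'r': 1, 'n': 11}
del 'r' → {'n': 11}
cfg['k'] = 8 → {'n': 11, 'k': 8}
cfg['v'] = 9 → {'n': 11, 'k': 8, 'v': 9}
cfg['n'] = 11+5 = 16 → {'n': 16, 'k': 8, 'v': 9}

{'n': 16, 'k': 8, 'v': 9}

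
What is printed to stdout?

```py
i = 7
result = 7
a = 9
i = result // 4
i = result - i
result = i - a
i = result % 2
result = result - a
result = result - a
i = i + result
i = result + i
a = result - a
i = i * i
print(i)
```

i = 7//4 = 1
i = 7-1 = 6
result = 6-9 = -3
i = (-3)%2 = 1
result = (-3)-9 = -12
result = (-12)-9 = -21
i = 1+(-21) = -20
i = (-21)+(-20) = -41
a = (-21)-9 = -30
i = (-41)*(-41) = 1681

1681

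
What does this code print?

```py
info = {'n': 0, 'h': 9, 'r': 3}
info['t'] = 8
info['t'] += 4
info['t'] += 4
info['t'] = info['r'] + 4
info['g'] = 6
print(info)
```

info['t'] = 8 → {'n': 0, 'h': 9, 'r': 3, 't': 8}
info['t'] = 8+4 = 12 → {'n': 0, 'h': 9, 'r': 3, 't': 12}
info['t'] = 12+4 = 16 → {'n': 0, 'h': 9, 'r': 3, 't': 16}
info['t'] = info['r']+4 = 7 → {'n': 0, 'h': 9, 'r': 3, 't': 7}
info['g'] = 6 → {'n': 0, 'h': 9, 'r': 3, 't': 7, 'g': 6}

{'n': 0, 'h': 9, 'r': 3, 't': 7, 'g': 6}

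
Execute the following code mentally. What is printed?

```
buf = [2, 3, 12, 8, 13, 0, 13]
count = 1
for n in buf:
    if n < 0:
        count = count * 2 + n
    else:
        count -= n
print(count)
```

n=2: not <0, count = 1-2 = -1
n=3: not <0, count = (-1)-3 = -4
n=12: not <0, count = (-4)-12 = -16
n=8: not <0, count = (-16)-8 = -24
n=13: not <0, count = (-24)-13 = -37
n=0: not <0, count = (-37)-0 = -37
n=13: not <0, count = (-37)-13 = -50

-50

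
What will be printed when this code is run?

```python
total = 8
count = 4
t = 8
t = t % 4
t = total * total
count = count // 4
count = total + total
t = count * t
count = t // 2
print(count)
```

t = 8%4 = 0
t = 8*8 = 64
count = 4//4 = 1
count = 8+8 = 16
t = 16*64 = 1024
count = 1024//2 = 512

512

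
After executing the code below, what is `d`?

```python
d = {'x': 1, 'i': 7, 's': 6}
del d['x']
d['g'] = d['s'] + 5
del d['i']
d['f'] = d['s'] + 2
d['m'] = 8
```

del 'x' → {'i': 7, 's': 6}
d['g'] = d['s']+5 = 11 → {'i': 7, 's': 6, 'g': 11}
del 'i' → {'s': 6, 'g': 11}
d['f'] = d['s']+2 = 8 → {'s': 6, 'g': 11, 'f': 8}
d['m'] = 8 → {'s': 6, 'g': 11, 'f': 8, 'm': 8}

{'s': 6, 'g': 11, 'f': 8, 'm': 8}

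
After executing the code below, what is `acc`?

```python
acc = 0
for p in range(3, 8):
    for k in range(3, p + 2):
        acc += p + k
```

p=3,k=3: acc = 0+6 = 6
p=3,k=4: acc = 6+7 = 13
p=4,k=3: acc = 13+7 = 20
p=4,k=4: acc = 20+8 = 28
p=4,k=5: acc = 28+9 = 37
p=5,k=3: acc = 37+8 = 45
p=5,k=4: acc = 45+9 = 54
p=5,k=5: acc = 54+10 = 64
p=5,k=6: acc = 64+11 = 75
p=6,k=3: acc = 75+9 = 84
p=6,k=4: acc = 84+10 = 94
p=6,k=5: acc = 94+11 = 105
p=6,k=6: acc = 105+12 = 117
p=6,k=7: acc = 117+13 = 130
p=7,k=3: acc = 130+10 = 140
p=7,k=4: acc = 140+11 = 151
p=7,k=5: acc = 151+12 = 163
p=7,k=6: acc = 163+13 = 176
p=7,k=7: acc = 176+14 = 190
p=7,k=8: acc = 190+15 = 205

205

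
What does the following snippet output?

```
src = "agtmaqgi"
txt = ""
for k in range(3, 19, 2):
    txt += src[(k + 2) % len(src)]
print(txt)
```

k=3: add src[5]='q' → 'q'
k=5: add src[7]='i' → 'qi'
k=7: add src[1]='g' → 'qig'
k=9: add src[3]='m' → 'qigm'
k=11: add src[5]='q' → 'qigmq'
k=13: add src[7]='i' → 'qigmqi'
k=15: add src[1]='g' → 'qigmqig'
k=17: add src[3]='m' → 'qigmqigm'

qigmqigm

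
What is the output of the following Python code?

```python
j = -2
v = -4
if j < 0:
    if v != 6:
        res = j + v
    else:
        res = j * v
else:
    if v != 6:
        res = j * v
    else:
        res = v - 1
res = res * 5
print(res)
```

j=-2, v=-4
j < 0 is True; v != 6 is True
→ res = j + v = -6
res = (-6)*5 = -30

-30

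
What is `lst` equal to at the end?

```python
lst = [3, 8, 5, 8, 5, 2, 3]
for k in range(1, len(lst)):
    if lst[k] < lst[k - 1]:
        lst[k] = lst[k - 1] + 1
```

k=1: 8>=3, unchanged → [3, 8, 5, 8, 5, 2, 3]
k=2: 5<8, lst[2] = 8+1 = 9 → [3, 8, 9, 8, 5, 2, 3]
k=3: 8<9, lst[3] = 9+1 = 10 → [3, 8, 9, 10, 5, 2, 3]
k=4: 5<10, lst[4] = 10+1 = 11 → [3, 8, 9, 10, 11, 2, 3]
k=5: 2<11, lst[5] = 11+1 = 12 → [3, 8, 9, 10, 11, 12, 3]
k=6: 3<12, lst[6] = 12+1 = 13 → [3, 8, 9, 10, 11, 12, 13]

[3, 8, 9, 10, 11, 12, 13]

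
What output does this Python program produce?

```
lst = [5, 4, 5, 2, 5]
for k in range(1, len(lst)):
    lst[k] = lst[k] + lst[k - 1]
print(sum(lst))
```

65

k=1: lst[1] = 4+5 = 9 → [5, 9, 5, 2, 5]
k=2: lst[2] = 5+9 = 14 → [5, 9, 14, 2, 5]
k=3: lst[3] = 2+14 = 16 → [5, 9, 14, 16, 5]
k=4: lst[4] = 5+16 = 21 → [5, 9, 14, 16, 21]
sum = 65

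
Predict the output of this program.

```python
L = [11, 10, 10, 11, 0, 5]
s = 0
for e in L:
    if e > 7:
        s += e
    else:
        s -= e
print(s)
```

e=11: >7, s = 0+11 = 11
e=10: >7, s = 11+10 = 21
e=10: >7, s = 21+10 = 31
e=11: >7, s = 31+11 = 42
e=0: not >7, s = 42-0 = 42
e=5: not >7, s = 42-5 = 37

37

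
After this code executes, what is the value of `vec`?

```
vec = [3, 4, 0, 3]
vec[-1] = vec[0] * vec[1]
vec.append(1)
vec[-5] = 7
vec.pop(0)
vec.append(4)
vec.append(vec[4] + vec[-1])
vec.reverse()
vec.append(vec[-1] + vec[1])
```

vec[-1] = vec[0]*vec[1] = 3*4 = 12 → [3, 4, 0, 12]
append 1 → [3, 4, 0, 12, 1]
vec[-5] = 7 → [7, 4, 0, 12, 1]
pop(0) removes 7 → [4, 0, 12, 1]
append 4 → [4, 0, 12, 1, 4]
append vec[4]+vec[-1] = 4+4 = 8 → [4, 0, 12, 1, 4, 8]
reverse → [8, 4, 1, 12, 0, 4]
append vec[-1]+vec[1] = 4+4 = 8 → [8, 4, 1, 12, 0, 4, 8]

[8, 4, 1, 12, 0, 4, 8]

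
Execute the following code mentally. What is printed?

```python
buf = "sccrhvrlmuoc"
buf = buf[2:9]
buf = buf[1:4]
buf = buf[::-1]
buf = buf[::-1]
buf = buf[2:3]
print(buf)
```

slice [2:9] → 'crhvrlm'
slice [1:4] → 'rhv'
reverse → 'vhr'
reverse → 'rhv'
slice [2:3] → 'v'

v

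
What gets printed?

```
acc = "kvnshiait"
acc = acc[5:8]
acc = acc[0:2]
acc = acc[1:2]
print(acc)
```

a

slice [5:8] → 'iai'
slice [0:2] → 'ia'
slice [1:2] → 'a'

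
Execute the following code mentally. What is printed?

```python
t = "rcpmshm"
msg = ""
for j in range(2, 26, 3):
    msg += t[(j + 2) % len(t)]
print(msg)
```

srmmphcs

j=2: add t[4]='s' → 's'
j=5: add t[0]='r' → 'sr'
j=8: add t[3]='m' → 'srm'
j=11: add t[6]='m' → 'srmm'
j=14: add t[2]='p' → 'srmmp'
j=17: add t[5]='h' → 'srmmph'
j=20: add t[1]='c' → 'srmmphc'
j=23: add t[4]='s' → 'srmmphcs'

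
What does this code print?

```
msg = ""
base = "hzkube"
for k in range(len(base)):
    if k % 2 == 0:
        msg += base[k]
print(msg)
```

k=0: add 'h' → 'h'
k=1: skip
k=2: add 'k' → 'hk'
k=3: skip
k=4: add 'b' → 'hkb'
k=5: skip

hkb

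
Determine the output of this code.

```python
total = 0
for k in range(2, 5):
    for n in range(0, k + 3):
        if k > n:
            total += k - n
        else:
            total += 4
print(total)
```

k=2,n=0: 2>0, total = 0+2 = 2
k=2,n=1: 2>1, total = 2+1 = 3
k=2,n=2: not 2>2, total = 3+4 = 7
k=2,n=3: not 2>3, total = 7+4 = 11
k=2,n=4: not 2>4, total = 11+4 = 15
k=3,n=0: 3>0, total = 15+3 = 18
k=3,n=1: 3>1, total = 18+2 = 20
k=3,n=2: 3>2, total = 20+1 = 21
k=3,n=3: not 3>3, total = 21+4 = 25
k=3,n=4: not 3>4, total = 25+4 = 29
k=3,n=5: not 3>5, total = 29+4 = 33
k=4,n=0: 4>0, total = 33+4 = 37
k=4,n=1: 4>1, total = 37+3 = 40
k=4,n=2: 4>2, total = 40+2 = 42
k=4,n=3: 4>3, total = 42+1 = 43
k=4,n=4: not 4>4, total = 43+4 = 47
k=4,n=5: not 4>5, total = 47+4 = 51
k=4,n=6: not 4>6, total = 51+4 = 55

55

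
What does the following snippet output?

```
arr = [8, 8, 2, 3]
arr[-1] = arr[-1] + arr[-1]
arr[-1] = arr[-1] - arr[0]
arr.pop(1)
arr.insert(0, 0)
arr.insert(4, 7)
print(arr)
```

arr[-1] = arr[-1]+arr[-1] = 3+3 = 6 → [8, 8, 2, 6]
arr[-1] = arr[-1]-arr[0] = 6-8 = -2 → [8, 8, 2, -2]
pop(1) removes 8 → [8, 2, -2]
insert 0 at 0 → [0, 8, 2, -2]
insert 7 at 4 → [0, 8, 2, -2, 7]

[0, 8, 2, -2, 7]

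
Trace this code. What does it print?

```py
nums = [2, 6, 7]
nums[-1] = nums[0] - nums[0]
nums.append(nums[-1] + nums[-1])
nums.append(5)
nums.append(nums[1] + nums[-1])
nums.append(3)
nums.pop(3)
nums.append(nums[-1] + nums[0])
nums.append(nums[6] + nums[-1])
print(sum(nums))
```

nums[-1] = nums[0]-nums[0] = 2-2 = 0 → [2, 6, 0]
append nums[-1]+nums[-1] = 0+0 = 0 → [2, 6, 0, 0]
append 5 → [2, 6, 0, 0, 5]
append nums[1]+nums[-1] = 6+5 = 11 → [2, 6, 0, 0, 5, 11]
append 3 → [2, 6, 0, 0, 5, 11, 3]
pop(3) removes 0 → [2, 6, 0, 5, 11, 3]
append nums[-1]+nums[0] = 3+2 = 5 → [2, 6, 0, 5, 11, 3, 5]
append nums[6]+nums[-1] = 5+5 = 10 → [2, 6, 0, 5, 11, 3, 5, 10]
sum = 42

42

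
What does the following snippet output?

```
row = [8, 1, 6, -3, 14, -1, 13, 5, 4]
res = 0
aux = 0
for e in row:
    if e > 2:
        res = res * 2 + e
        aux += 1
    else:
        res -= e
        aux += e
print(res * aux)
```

e=8: >2, res = 0*2+8 = 8; aux=1
e=1: not >2, res = 8-1 = 7; aux=2
e=6: >2, res = 7*2+6 = 20; aux=3
e=-3: not >2, res = 20-(-3) = 23; aux=0
e=14: >2, res = 23*2+14 = 60; aux=1
e=-1: not >2, res = 60-(-1) = 61; aux=0
e=13: >2, res = 61*2+13 = 135; aux=1
e=5: >2, res = 135*2+5 = 275; aux=2
e=4: >2, res = 275*2+4 = 554; aux=3
res*aux = 554*3 = 1662

1662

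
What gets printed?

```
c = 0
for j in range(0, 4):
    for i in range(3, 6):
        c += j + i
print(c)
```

j=0,i=3: c = 0+3 = 3
j=0,i=4: c = 3+4 = 7
j=0,i=5: c = 7+5 = 12
j=1,i=3: c = 12+4 = 16
j=1,i=4: c = 16+5 = 21
j=1,i=5: c = 21+6 = 27
j=2,i=3: c = 27+5 = 32
j=2,i=4: c = 32+6 = 38
j=2,i=5: c = 38+7 = 45
j=3,i=3: c = 45+6 = 51
j=3,i=4: c = 51+7 = 58
j=3,i=5: c = 58+8 = 66

66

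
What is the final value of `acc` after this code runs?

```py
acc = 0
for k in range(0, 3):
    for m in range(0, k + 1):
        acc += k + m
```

k=0,m=0: acc = 0+0 = 0
k=1,m=0: acc = 0+1 = 1
k=1,m=1: acc = 1+2 = 3
k=2,m=0: acc = 3+2 = 5
k=2,m=1: acc = 5+3 = 8
k=2,m=2: acc = 8+4 = 12

12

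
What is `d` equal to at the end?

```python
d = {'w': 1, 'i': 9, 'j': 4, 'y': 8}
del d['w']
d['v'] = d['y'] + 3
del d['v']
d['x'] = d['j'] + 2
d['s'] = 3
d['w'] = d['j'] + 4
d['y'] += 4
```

del 'w' → {'i': 9, 'j': 4, 'y': 8}
d['v'] = d['y']+3 = 11 → {'i': 9, 'j': 4, 'y': 8, 'v': 11}
del 'v' → {'i': 9, 'j': 4, 'y': 8}
d['x'] = d['j']+2 = 6 → {'i': 9, 'j': 4, 'y': 8, 'x': 6}
d['s'] = 3 → {'i': 9, 'j': 4, 'y': 8, 'x': 6, 's': 3}
d['w'] = d['j']+4 = 8 → {'i': 9, 'j': 4, 'y': 8, 'x': 6, 's': 3, 'w': 8}
d['y'] = 8+4 = 12 → {'i': 9, 'j': 4, 'y': 12, 'x': 6, 's': 3, 'w': 8}

{'i': 9, 'j': 4, 'y': 12, 'x': 6, 's': 3, 'w': 8}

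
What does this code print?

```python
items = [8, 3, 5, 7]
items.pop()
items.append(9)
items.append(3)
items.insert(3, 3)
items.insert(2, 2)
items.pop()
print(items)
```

pop() removes 7 → [8, 3, 5]
append 9 → [8, 3, 5, 9]
append 3 → [8, 3, 5, 9, 3]
insert 3 at 3 → [8, 3, 5, 3, 9, 3]
insert 2 at 2 → [8, 3, 2, 5, 3, 9, 3]
pop() removes 3 → [8, 3, 2, 5, 3, 9]

[8, 3, 2, 5, 3, 9]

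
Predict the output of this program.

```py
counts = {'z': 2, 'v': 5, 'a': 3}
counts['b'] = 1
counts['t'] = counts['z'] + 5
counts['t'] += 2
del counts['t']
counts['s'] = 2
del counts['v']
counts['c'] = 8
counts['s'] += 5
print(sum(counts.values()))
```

counts['b'] = 1 → {'z': 2, 'v': 5, 'a': 3, 'b': 1}
counts['t'] = counts['z']+5 = 7 → {'z': 2, 'v': 5, 'a': 3, 'b': 1, 't': 7}
counts['t'] = 7+2 = 9 → {'z': 2, 'v': 5, 'a': 3, 'b': 1, 't': 9}
del 't' → {'z': 2, 'v': 5, 'a': 3, 'b': 1}
counts['s'] = 2 → {'z': 2, 'v': 5, 'a': 3, 'b': 1, 's': 2}
del 'v' → {'z': 2, 'a': 3, 'b': 1, 's': 2}
counts['c'] = 8 → {'z': 2, 'a': 3, 'b': 1, 's': 2, 'c': 8}
counts['s'] = 2+5 = 7 → {'z': 2, 'a': 3, 'b': 1, 's': 7, 'c': 8}
sum of values = 21

21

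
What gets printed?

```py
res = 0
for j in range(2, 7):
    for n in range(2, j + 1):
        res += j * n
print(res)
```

j=2,n=2: res = 0+4 = 4
j=3,n=2: res = 4+6 = 10
j=3,n=3: res = 10+9 = 19
j=4,n=2: res = 19+8 = 27
j=4,n=3: res = 27+12 = 39
j=4,n=4: res = 39+16 = 55
j=5,n=2: res = 55+10 = 65
j=5,n=3: res = 65+15 = 80
j=5,n=4: res = 80+20 = 100
j=5,n=5: res = 100+25 = 125
j=6,n=2: res = 125+12 = 137
j=6,n=3: res = 137+18 = 155
j=6,n=4: res = 155+24 = 179
j=6,n=5: res = 179+30 = 209
j=6,n=6: res = 209+36 = 245

245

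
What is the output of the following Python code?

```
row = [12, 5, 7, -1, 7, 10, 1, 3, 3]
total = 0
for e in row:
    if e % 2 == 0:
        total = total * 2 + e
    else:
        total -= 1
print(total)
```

e=12: even, total = 0*2+12 = 12
e=5: not even, total = 12-1 = 11
e=7: not even, total = 11-1 = 10
e=-1: not even, total = 10-1 = 9
e=7: not even, total = 9-1 = 8
e=10: even, total = 8*2+10 = 26
e=1: not even, total = 26-1 = 25
e=3: not even, total = 25-1 = 24
e=3: not even, total = 24-1 = 23

23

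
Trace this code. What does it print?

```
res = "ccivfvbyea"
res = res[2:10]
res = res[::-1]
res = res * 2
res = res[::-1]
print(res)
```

ivfvbyeaivfvbyea

slice [2:10] → 'ivfvbyea'
reverse → 'aeybvfvi'
repeat ×2 → 'aeybvfviaeybvfvi'
reverse → 'ivfvbyeaivfvbyea'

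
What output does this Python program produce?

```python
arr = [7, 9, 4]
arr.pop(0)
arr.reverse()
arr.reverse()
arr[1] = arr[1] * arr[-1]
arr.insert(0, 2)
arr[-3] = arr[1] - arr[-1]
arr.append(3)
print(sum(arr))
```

pop(0) removes 7 → [9, 4]
reverse → [4, 9]
reverse → [9, 4]
arr[1] = arr[1]*arr[-1] = 4*4 = 16 → [9, 16]
insert 2 at 0 → [2, 9, 16]
arr[-3] = arr[1]-arr[-1] = 9-16 = -7 → [-7, 9, 16]
append 3 → [-7, 9, 16, 3]
sum = 21

21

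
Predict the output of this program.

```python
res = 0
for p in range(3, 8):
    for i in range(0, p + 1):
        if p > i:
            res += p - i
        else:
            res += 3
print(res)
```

95

p=3,i=0: 3>0, res = 0+3 = 3
p=3,i=1: 3>1, res = 3+2 = 5
p=3,i=2: 3>2, res = 5+1 = 6
p=3,i=3: not 3>3, res = 6+3 = 9
p=4,i=0: 4>0, res = 9+4 = 13
p=4,i=1: 4>1, res = 13+3 = 16
p=4,i=2: 4>2, res = 16+2 = 18
p=4,i=3: 4>3, res = 18+1 = 19
p=4,i=4: not 4>4, res = 19+3 = 22
p=5,i=0: 5>0, res = 22+5 = 27
p=5,i=1: 5>1, res = 27+4 = 31
p=5,i=2: 5>2, res = 31+3 = 34
p=5,i=3: 5>3, res = 34+2 = 36
p=5,i=4: 5>4, res = 36+1 = 37
p=5,i=5: not 5>5, res = 37+3 = 40
p=6,i=0: 6>0, res = 40+6 = 46
p=6,i=1: 6>1, res = 46+5 = 51
p=6,i=2: 6>2, res = 51+4 = 55
p=6,i=3: 6>3, res = 55+3 = 58
p=6,i=4: 6>4, res = 58+2 = 60
p=6,i=5: 6>5, res = 60+1 = 61
p=6,i=6: not 6>6, res = 61+3 = 64
p=7,i=0: 7>0, res = 64+7 = 71
p=7,i=1: 7>1, res = 71+6 = 77
p=7,i=2: 7>2, res = 77+5 = 82
p=7,i=3: 7>3, res = 82+4 = 86
p=7,i=4: 7>4, res = 86+3 = 89
p=7,i=5: 7>5, res = 89+2 = 91
p=7,i=6: 7>6, res = 91+1 = 92
p=7,i=7: not 7>7, res = 92+3 = 95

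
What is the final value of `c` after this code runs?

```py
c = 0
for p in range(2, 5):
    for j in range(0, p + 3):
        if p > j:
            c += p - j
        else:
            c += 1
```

28

p=2,j=0: 2>0, c = 0+2 = 2
p=2,j=1: 2>1, c = 2+1 = 3
p=2,j=2: not 2>2, c = 3+1 = 4
p=2,j=3: not 2>3, c = 4+1 = 5
p=2,j=4: not 2>4, c = 5+1 = 6
p=3,j=0: 3>0, c = 6+3 = 9
p=3,j=1: 3>1, c = 9+2 = 11
p=3,j=2: 3>2, c = 11+1 = 12
p=3,j=3: not 3>3, c = 12+1 = 13
p=3,j=4: not 3>4, c = 13+1 = 14
p=3,j=5: not 3>5, c = 14+1 = 15
p=4,j=0: 4>0, c = 15+4 = 19
p=4,j=1: 4>1, c = 19+3 = 22
p=4,j=2: 4>2, c = 22+2 = 24
p=4,j=3: 4>3, c = 24+1 = 25
p=4,j=4: not 4>4, c = 25+1 = 26
p=4,j=5: not 4>5, c = 26+1 = 27
p=4,j=6: not 4>6, c = 27+1 = 28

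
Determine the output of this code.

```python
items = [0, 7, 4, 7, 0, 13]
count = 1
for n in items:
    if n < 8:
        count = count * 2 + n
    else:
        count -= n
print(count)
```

105

n=0: <8, count = 1*2+0 = 2
n=7: <8, count = 2*2+7 = 11
n=4: <8, count = 11*2+4 = 26
n=7: <8, count = 26*2+7 = 59
n=0: <8, count = 59*2+0 = 118
n=13: not <8, count = 118-13 = 105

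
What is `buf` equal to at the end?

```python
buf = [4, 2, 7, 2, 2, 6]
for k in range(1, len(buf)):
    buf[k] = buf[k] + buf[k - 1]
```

[4, 6, 13, 15, 17, 23]

k=1: buf[1] = 2+4 = 6 → [4, 6, 7, 2, 2, 6]
k=2: buf[2] = 7+6 = 13 → [4, 6, 13, 2, 2, 6]
k=3: buf[3] = 2+13 = 15 → [4, 6, 13, 15, 2, 6]
k=4: buf[4] = 2+15 = 17 → [4, 6, 13, 15, 17, 6]
k=5: buf[5] = 6+17 = 23 → [4, 6, 13, 15, 17, 23]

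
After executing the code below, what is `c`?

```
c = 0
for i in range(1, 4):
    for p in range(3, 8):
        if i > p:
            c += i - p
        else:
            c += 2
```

30

i=1,p=3: not 1>3, c = 0+2 = 2
i=1,p=4: not 1>4, c = 2+2 = 4
i=1,p=5: not 1>5, c = 4+2 = 6
i=1,p=6: not 1>6, c = 6+2 = 8
i=1,p=7: not 1>7, c = 8+2 = 10
i=2,p=3: not 2>3, c = 10+2 = 12
i=2,p=4: not 2>4, c = 12+2 = 14
i=2,p=5: not 2>5, c = 14+2 = 16
i=2,p=6: not 2>6, c = 16+2 = 18
i=2,p=7: not 2>7, c = 18+2 = 20
i=3,p=3: not 3>3, c = 20+2 = 22
i=3,p=4: not 3>4, c = 22+2 = 24
i=3,p=5: not 3>5, c = 24+2 = 26
i=3,p=6: not 3>6, c = 26+2 = 28
i=3,p=7: not 3>7, c = 28+2 = 30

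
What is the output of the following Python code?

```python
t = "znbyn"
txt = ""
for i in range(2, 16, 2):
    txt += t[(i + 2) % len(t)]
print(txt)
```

i=2: add t[4]='n' → 'n'
i=4: add t[1]='n' → 'nn'
i=6: add t[3]='y' → 'nny'
i=8: add t[0]='z' → 'nnyz'
i=10: add t[2]='b' → 'nnyzb'
i=12: add t[4]='n' → 'nnyzbn'
i=14: add t[1]='n' → 'nnyzbnn'

nnyzbnn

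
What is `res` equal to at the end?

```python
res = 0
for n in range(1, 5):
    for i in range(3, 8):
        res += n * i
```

n=1,i=3: res = 0+3 = 3
n=1,i=4: res = 3+4 = 7
n=1,i=5: res = 7+5 = 12
n=1,i=6: res = 12+6 = 18
n=1,i=7: res = 18+7 = 25
n=2,i=3: res = 25+6 = 31
n=2,i=4: res = 31+8 = 39
n=2,i=5: res = 39+10 = 49
n=2,i=6: res = 49+12 = 61
n=2,i=7: res = 61+14 = 75
n=3,i=3: res = 75+9 = 84
n=3,i=4: res = 84+12 = 96
n=3,i=5: res = 96+15 = 111
n=3,i=6: res = 111+18 = 129
n=3,i=7: res = 129+21 = 150
n=4,i=3: res = 150+12 = 162
n=4,i=4: res = 162+16 = 178
n=4,i=5: res = 178+20 = 198
n=4,i=6: res = 198+24 = 222
n=4,i=7: res = 222+28 = 250

250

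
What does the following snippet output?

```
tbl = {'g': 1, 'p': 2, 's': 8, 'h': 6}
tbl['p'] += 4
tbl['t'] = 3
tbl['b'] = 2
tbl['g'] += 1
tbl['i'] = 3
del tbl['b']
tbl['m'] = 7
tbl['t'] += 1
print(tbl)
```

tbl['p'] = 2+4 = 6 → {'g': 1, 'p': 6, 's': 8, 'h': 6}
tbl['t'] = 3 → {'g': 1, 'p': 6, 's': 8, 'h': 6, 't': 3}
tbl['b'] = 2 → {'g': 1, 'p': 6, 's': 8, 'h': 6, 't': 3, 'b': 2}
tbl['g'] = 1+1 = 2 → {'g': 2, 'p': 6, 's': 8, 'h': 6, 't': 3, 'b': 2}
tbl['i'] = 3 → {'g': 2, 'p': 6, 's': 8, 'h': 6, 't': 3, 'b': 2, 'i': 3}
del 'b' → {'g': 2, 'p': 6, 's': 8, 'h': 6, 't': 3, 'i': 3}
tbl['m'] = 7 → {'g': 2, 'p': 6, 's': 8, 'h': 6, 't': 3, 'i': 3, 'm': 7}
tbl['t'] = 3+1 = 4 → {'g': 2, 'p': 6, 's': 8, 'h': 6, 't': 4, 'i': 3, 'm': 7}

{'g': 2, 'p': 6, 's': 8, 'h': 6, 't': 4, 'i': 3, 'm': 7}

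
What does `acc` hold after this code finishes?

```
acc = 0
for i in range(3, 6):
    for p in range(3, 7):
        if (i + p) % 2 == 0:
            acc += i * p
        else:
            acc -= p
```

i=3,p=3: even sum, acc = 0+9 = 9
i=3,p=4: odd sum, acc = 9-4 = 5
i=3,p=5: even sum, acc = 5+15 = 20
i=3,p=6: odd sum, acc = 20-6 = 14
i=4,p=3: odd sum, acc = 14-3 = 11
i=4,p=4: even sum, acc = 11+16 = 27
i=4,p=5: odd sum, acc = 27-5 = 22
i=4,p=6: even sum, acc = 22+24 = 46
i=5,p=3: even sum, acc = 46+15 = 61
i=5,p=4: odd sum, acc = 61-4 = 57
i=5,p=5: even sum, acc = 57+25 = 82
i=5,p=6: odd sum, acc = 82-6 = 76

76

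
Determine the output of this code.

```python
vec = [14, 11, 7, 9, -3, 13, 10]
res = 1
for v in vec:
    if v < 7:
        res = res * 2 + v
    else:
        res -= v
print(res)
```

v=14: not <7, res = 1-14 = -13
v=11: not <7, res = (-13)-11 = -24
v=7: not <7, res = (-24)-7 = -31
v=9: not <7, res = (-31)-9 = -40
v=-3: <7, res = (-40)*2+(-3) = -83
v=13: not <7, res = (-83)-13 = -96
v=10: not <7, res = (-96)-10 = -106

-106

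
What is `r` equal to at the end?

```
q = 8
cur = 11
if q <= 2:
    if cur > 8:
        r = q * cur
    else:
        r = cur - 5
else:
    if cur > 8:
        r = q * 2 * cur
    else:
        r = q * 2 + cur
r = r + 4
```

180

q=8, cur=11
q <= 2 is False; cur > 8 is True
→ r = q * 2 * cur = 176
r = 176+4 = 180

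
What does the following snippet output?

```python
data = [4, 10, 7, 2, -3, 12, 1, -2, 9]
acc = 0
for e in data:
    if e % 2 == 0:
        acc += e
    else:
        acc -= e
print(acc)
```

e=4: even, acc = 0+4 = 4
e=10: even, acc = 4+10 = 14
e=7: not even, acc = 14-7 = 7
e=2: even, acc = 7+2 = 9
e=-3: not even, acc = 9-(-3) = 12
e=12: even, acc = 12+12 = 24
e=1: not even, acc = 24-1 = 23
e=-2: even, acc = 23+(-2) = 21
e=9: not even, acc = 21-9 = 12

12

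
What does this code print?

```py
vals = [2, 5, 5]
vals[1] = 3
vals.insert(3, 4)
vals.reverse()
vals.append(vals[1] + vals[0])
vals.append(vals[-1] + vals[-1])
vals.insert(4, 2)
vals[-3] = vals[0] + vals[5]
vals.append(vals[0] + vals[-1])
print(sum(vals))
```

vals[1] = 3 → [2, 3, 5]
insert 4 at 3 → [2, 3, 5, 4]
reverse → [4, 5, 3, 2]
append vals[1]+vals[0] = 5+4 = 9 → [4, 5, 3, 2, 9]
append vals[-1]+vals[-1] = 9+9 = 18 → [4, 5, 3, 2, 9, 18]
insert 2 at 4 → [4, 5, 3, 2, 2, 9, 18]
vals[-3] = vals[0]+vals[5] = 4+9 = 13 → [4, 5, 3, 2, 13, 9, 18]
append vals[0]+vals[-1] = 4+18 = 22 → [4, 5, 3, 2, 13, 9, 18, 22]
sum = 76

76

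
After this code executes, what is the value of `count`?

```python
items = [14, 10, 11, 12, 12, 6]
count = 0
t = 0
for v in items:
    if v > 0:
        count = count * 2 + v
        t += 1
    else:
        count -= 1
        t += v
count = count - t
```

v=14: >0, count = 0*2+14 = 14; t=1
v=10: >0, count = 14*2+10 = 38; t=2
v=11: >0, count = 38*2+11 = 87; t=3
v=12: >0, count = 87*2+12 = 186; t=4
v=12: >0, count = 186*2+12 = 384; t=5
v=6: >0, count = 384*2+6 = 774; t=6
count-t = 774-6 = 768

768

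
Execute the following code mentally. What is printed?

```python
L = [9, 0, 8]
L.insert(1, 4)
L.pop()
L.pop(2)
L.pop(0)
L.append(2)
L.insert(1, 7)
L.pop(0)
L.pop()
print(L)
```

insert 4 at 1 → [9, 4, 0, 8]
pop() removes 8 → [9, 4, 0]
pop(2) removes 0 → [9, 4]
pop(0) removes 9 → [4]
append 2 → [4, 2]
insert 7 at 1 → [4, 7, 2]
pop(0) removes 4 → [7, 2]
pop() removes 2 → [7]

[7]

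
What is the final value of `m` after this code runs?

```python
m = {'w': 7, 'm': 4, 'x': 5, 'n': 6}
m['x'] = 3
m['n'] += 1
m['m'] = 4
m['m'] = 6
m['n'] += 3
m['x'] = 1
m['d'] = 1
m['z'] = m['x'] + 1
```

{'w': 7, 'm': 6, 'x': 1, 'n': 10, 'd': 1, 'z': 2}

m['x'] = 3 → {'w': 7, 'm': 4, 'x': 3, 'n': 6}
m['n'] = 6+1 = 7 → {'w': 7, 'm': 4, 'x': 3, 'n': 7}
m['m'] = 4 → {'w': 7, 'm': 4, 'x': 3, 'n': 7}
m['m'] = 6 → {'w': 7, 'm': 6, 'x': 3, 'n': 7}
m['n'] = 7+3 = 10 → {'w': 7, 'm': 6, 'x': 3, 'n': 10}
m['x'] = 1 → {'w': 7, 'm': 6, 'x': 1, 'n': 10}
m['d'] = 1 → {'w': 7, 'm': 6, 'x': 1, 'n': 10, 'd': 1}
m['z'] = m['x']+1 = 2 → {'w': 7, 'm': 6, 'x': 1, 'n': 10, 'd': 1, 'z': 2}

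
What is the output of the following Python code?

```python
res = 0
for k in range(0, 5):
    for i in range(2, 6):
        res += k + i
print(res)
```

110

k=0,i=2: res = 0+2 = 2
k=0,i=3: res = 2+3 = 5
k=0,i=4: res = 5+4 = 9
k=0,i=5: res = 9+5 = 14
k=1,i=2: res = 14+3 = 17
k=1,i=3: res = 17+4 = 21
k=1,i=4: res = 21+5 = 26
k=1,i=5: res = 26+6 = 32
k=2,i=2: res = 32+4 = 36
k=2,i=3: res = 36+5 = 41
k=2,i=4: res = 41+6 = 47
k=2,i=5: res = 47+7 = 54
k=3,i=2: res = 54+5 = 59
k=3,i=3: res = 59+6 = 65
k=3,i=4: res = 65+7 = 72
k=3,i=5: res = 72+8 = 80
k=4,i=2: res = 80+6 = 86
k=4,i=3: res = 86+7 = 93
k=4,i=4: res = 93+8 = 101
k=4,i=5: res = 101+9 = 110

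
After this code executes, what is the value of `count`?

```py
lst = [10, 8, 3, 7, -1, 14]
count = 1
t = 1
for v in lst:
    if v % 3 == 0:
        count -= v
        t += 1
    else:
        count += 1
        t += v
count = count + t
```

v=10: not %3==0, count = 1+1 = 2; t=11
v=8: not %3==0, count = 2+1 = 3; t=19
v=3: %3==0, count = 3-3 = 0; t=20
v=7: not %3==0, count = 0+1 = 1; t=27
v=-1: not %3==0, count = 1+1 = 2; t=26
v=14: not %3==0, count = 2+1 = 3; t=40
count+t = 3+40 = 43

43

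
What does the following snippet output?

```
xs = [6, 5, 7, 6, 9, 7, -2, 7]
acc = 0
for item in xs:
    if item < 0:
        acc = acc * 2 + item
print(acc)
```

-2

item=6: not <0
item=5: not <0
item=7: not <0
item=6: not <0
item=9: not <0
item=7: not <0
item=-2: <0, acc = 0*2+(-2) = -2
item=7: not <0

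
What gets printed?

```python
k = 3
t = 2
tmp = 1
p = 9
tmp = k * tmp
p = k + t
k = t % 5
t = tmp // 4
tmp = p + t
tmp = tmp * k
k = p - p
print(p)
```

tmp = 3*1 = 3
p = 3+2 = 5
k = 2%5 = 2
t = 3//4 = 0
tmp = 5+0 = 5
tmp = 5*2 = 10
k = 5-5 = 0

5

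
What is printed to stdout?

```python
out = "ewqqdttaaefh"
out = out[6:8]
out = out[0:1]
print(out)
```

slice [6:8] → 'ta'
slice [0:1] → 't'

t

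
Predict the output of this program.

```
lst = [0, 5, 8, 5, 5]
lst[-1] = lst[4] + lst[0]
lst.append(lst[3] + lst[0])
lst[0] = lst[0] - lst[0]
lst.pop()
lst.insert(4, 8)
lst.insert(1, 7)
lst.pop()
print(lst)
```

[0, 7, 5, 8, 5, 8]

lst[-1] = lst[4]+lst[0] = 5+0 = 5 → [0, 5, 8, 5, 5]
append lst[3]+lst[0] = 5+0 = 5 → [0, 5, 8, 5, 5, 5]
lst[0] = lst[0]-lst[0] = 0-0 = 0 → [0, 5, 8, 5, 5, 5]
pop() removes 5 → [0, 5, 8, 5, 5]
insert 8 at 4 → [0, 5, 8, 5, 8, 5]
insert 7 at 1 → [0, 7, 5, 8, 5, 8, 5]
pop() removes 5 → [0, 7, 5, 8, 5, 8]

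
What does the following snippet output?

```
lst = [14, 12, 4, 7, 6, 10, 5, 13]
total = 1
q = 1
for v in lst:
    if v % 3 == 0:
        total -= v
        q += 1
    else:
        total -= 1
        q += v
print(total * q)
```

v=14: not %3==0, total = 1-1 = 0; q=15
v=12: %3==0, total = 0-12 = -12; q=16
v=4: not %3==0, total = (-12)-1 = -13; q=20
v=7: not %3==0, total = (-13)-1 = -14; q=27
v=6: %3==0, total = (-14)-6 = -20; q=28
v=10: not %3==0, total = (-20)-1 = -21; q=38
v=5: not %3==0, total = (-21)-1 = -22; q=43
v=13: not %3==0, total = (-22)-1 = -23; q=56
total*q = (-23)*56 = -1288

-1288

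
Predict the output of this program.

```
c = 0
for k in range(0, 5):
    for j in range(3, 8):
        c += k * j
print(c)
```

k=0,j=3: c = 0+0 = 0
k=0,j=4: c = 0+0 = 0
k=0,j=5: c = 0+0 = 0
k=0,j=6: c = 0+0 = 0
k=0,j=7: c = 0+0 = 0
k=1,j=3: c = 0+3 = 3
k=1,j=4: c = 3+4 = 7
k=1,j=5: c = 7+5 = 12
k=1,j=6: c = 12+6 = 18
k=1,j=7: c = 18+7 = 25
k=2,j=3: c = 25+6 = 31
k=2,j=4: c = 31+8 = 39
k=2,j=5: c = 39+10 = 49
k=2,j=6: c = 49+12 = 61
k=2,j=7: c = 61+14 = 75
k=3,j=3: c = 75+9 = 84
k=3,j=4: c = 84+12 = 96
k=3,j=5: c = 96+15 = 111
k=3,j=6: c = 111+18 = 129
k=3,j=7: c = 129+21 = 150
k=4,j=3: c = 150+12 = 162
k=4,j=4: c = 162+16 = 178
k=4,j=5: c = 178+20 = 198
k=4,j=6: c = 198+24 = 222
k=4,j=7: c = 222+28 = 250

250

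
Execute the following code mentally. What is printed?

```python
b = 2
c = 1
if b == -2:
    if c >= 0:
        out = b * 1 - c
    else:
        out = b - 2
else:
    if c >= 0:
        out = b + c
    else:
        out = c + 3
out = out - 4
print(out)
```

-1

b=2, c=1
b == -2 is False; c >= 0 is True
→ out = b + c = 3
out = 3-4 = -1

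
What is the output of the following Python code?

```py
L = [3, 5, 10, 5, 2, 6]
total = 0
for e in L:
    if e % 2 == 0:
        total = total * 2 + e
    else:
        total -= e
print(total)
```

e=3: not even, total = 0-3 = -3
e=5: not even, total = (-3)-5 = -8
e=10: even, total = (-8)*2+10 = -6
e=5: not even, total = (-6)-5 = -11
e=2: even, total = (-11)*2+2 = -20
e=6: even, total = (-20)*2+6 = -34

-34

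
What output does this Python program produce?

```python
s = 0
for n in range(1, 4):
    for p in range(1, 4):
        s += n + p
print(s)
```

36

n=1,p=1: s = 0+2 = 2
n=1,p=2: s = 2+3 = 5
n=1,p=3: s = 5+4 = 9
n=2,p=1: s = 9+3 = 12
n=2,p=2: s = 12+4 = 16
n=2,p=3: s = 16+5 = 21
n=3,p=1: s = 21+4 = 25
n=3,p=2: s = 25+5 = 30
n=3,p=3: s = 30+6 = 36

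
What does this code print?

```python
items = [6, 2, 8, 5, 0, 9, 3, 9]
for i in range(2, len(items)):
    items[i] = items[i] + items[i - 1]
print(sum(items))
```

135

i=2: items[2] = 8+2 = 10 → [6, 2, 10, 5, 0, 9, 3, 9]
i=3: items[3] = 5+10 = 15 → [6, 2, 10, 15, 0, 9, 3, 9]
i=4: items[4] = 0+15 = 15 → [6, 2, 10, 15, 15, 9, 3, 9]
i=5: items[5] = 9+15 = 24 → [6, 2, 10, 15, 15, 24, 3, 9]
i=6: items[6] = 3+24 = 27 → [6, 2, 10, 15, 15, 24, 27, 9]
i=7: items[7] = 9+27 = 36 → [6, 2, 10, 15, 15, 24, 27, 36]
sum = 135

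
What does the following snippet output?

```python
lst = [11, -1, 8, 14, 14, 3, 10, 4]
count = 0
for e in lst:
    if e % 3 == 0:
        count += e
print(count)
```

e=11: not %3==0
e=-1: not %3==0
e=8: not %3==0
e=14: not %3==0
e=14: not %3==0
e=3: %3==0, count = 0+3 = 3
e=10: not %3==0
e=4: not %3==0

3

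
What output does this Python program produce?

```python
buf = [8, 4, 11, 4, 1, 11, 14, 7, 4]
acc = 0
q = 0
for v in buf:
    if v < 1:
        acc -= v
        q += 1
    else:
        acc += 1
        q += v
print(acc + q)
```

v=8: not <1, acc = 0+1 = 1; q=8
v=4: not <1, acc = 1+1 = 2; q=12
v=11: not <1, acc = 2+1 = 3; q=23
v=4: not <1, acc = 3+1 = 4; q=27
v=1: not <1, acc = 4+1 = 5; q=28
v=11: not <1, acc = 5+1 = 6; q=39
v=14: not <1, acc = 6+1 = 7; q=53
v=7: not <1, acc = 7+1 = 8; q=60
v=4: not <1, acc = 8+1 = 9; q=64
acc+q = 9+64 = 73

73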